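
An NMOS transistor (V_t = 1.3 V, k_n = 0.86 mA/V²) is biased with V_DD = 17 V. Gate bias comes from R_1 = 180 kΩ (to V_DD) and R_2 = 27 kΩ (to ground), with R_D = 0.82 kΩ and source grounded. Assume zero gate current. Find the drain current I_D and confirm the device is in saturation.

V_G = V_DD·R_2/(R_1+R_2) = 17×27/207 = 2.22 V. With the source grounded, V_GS = V_G = 2.22 V.
Assume saturation: I_D = (k_n/2)(V_GS − V_t)² = (0.86/2)×(2.22 − 1.3)² = 0.43×0.917² = 0.362 mA.
V_DS = V_DD − I_D·R_D = 17 − 0.362×0.82 = 16.7 V.
Saturation requires V_DS ≥ V_GS − V_t = 0.917 V; 16.7 ≥ 0.917 ✓.

I_D ≈ 0.36 mA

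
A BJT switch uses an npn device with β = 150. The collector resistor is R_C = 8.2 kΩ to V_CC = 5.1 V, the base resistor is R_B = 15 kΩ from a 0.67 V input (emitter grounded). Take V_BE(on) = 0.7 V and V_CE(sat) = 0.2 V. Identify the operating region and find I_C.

cutoff; I_C ≈ 0

V_BB = 0.67 V ≤ V_BE(on) = 0.7 V, so the base-emitter junction is not forward biased.
The transistor is in cutoff: I_B = I_C = 0.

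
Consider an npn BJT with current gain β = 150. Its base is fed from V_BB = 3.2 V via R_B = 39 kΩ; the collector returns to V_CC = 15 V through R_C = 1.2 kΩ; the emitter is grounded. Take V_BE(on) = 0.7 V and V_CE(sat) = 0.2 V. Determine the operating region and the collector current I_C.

active; I_C ≈ 9.6 mA

Assume active. Base-emitter loop: I_B = (V_BB − V_BE)/R_B = (3.2 − 0.7)/39 = 0.0641 mA.
I_C = β·I_B = 150×0.0641 = 9.62 mA.
V_CE = V_CC − I_C·R_C = 15 − 9.62×1.2 = 3.46 V > V_CE(sat), so the active-region assumption holds.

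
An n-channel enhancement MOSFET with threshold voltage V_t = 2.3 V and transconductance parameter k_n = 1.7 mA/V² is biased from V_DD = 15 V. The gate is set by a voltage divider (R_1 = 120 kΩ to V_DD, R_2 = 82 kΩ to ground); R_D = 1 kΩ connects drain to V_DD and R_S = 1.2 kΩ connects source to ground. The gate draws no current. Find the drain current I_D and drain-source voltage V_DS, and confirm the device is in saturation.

I_D ≈ 1.9 mA, V_DS ≈ 11 V

V_G = V_DD·R_2/(R_1+R_2) = 15×82/202 = 6.09 V.
Assume saturation: I_D = (k_n/2)(V_GS − V_t)² with V_GS = V_G − I_D·R_S = 6.09 − 1.2·I_D.
Substituting gives 1.22·I_D² − 8.73·I_D + 12.2 = 0, with roots I_D = 1.91 or 5.22 mA.
The root I_D = 5.22 mA gives V_GS = -0.179 V ≤ V_t, so take I_D = 1.91 mA.
Then V_GS = 3.8 V and V_DS = V_DD − I_D(R_D+R_S) = 15 − 1.91×2.2 = 10.8 V.
Saturation requires V_DS ≥ V_GS − V_t = 1.5 V; 10.8 ≥ 1.5 ✓.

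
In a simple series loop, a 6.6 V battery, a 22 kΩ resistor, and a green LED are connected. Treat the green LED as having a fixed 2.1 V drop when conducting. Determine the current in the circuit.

KVL around the loop: 6.6 = V_D + I·R = 2.1 + I × 22 kΩ.
So I = (6.6 − 2.1) / 22 kΩ = 4.5 / 22 = 0.205 mA.

I ≈ 0.2 mA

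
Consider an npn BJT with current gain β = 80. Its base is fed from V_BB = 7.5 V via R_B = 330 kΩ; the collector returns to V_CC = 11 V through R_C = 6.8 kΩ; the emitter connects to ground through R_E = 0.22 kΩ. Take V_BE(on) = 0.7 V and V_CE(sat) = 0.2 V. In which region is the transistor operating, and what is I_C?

Assume active: I_B = (7.5 − 0.7)/(330 + 81×0.22) = 0.0196 mA, I_C = β·I_B = 1.56 mA.
Then V_CE = 11 − 1.56×6.8 − 1.58×0.22 = 0.0162 V < 0.2 V — the active assumption fails.
Re-solve with V_CE = 0.2 V. KCL at the emitter: V_E/R_E = (V_BB−0.7−V_E)/R_B + (V_CC−0.2−V_E)/R_C, giving V_E = 0.343 V.
I_C = (V_CC − 0.2 − V_E)/R_C = (10.8 − 0.343)/6.8 = 1.54 mA.
Check: I_B = (6.8 − 0.343)/330 = 0.0196 mA, and β·I_B = 1.57 mA > I_C, confirming saturation.

saturation; I_C ≈ 1.5 mA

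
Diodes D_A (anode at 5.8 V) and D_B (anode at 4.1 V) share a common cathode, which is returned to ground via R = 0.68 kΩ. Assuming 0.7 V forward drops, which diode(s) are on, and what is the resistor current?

Only D_A conducts; I_R ≈ 7.5 mA

Assume both conduct. Then node N would need to be at both 5.8−0.7 = 5.1 V and 4.1−0.7 = 3.4 V, which is impossible.
Assume only D_A conducts: V_N = 5.8 − 0.7 = 5.1 V, so I_R = 5.1/0.68 = 7.5 mA.
Check D_B: its anode-to-cathode voltage is 4.1 − 5.1 = -1 V < 0.7 V, so it is off. The assumption is consistent.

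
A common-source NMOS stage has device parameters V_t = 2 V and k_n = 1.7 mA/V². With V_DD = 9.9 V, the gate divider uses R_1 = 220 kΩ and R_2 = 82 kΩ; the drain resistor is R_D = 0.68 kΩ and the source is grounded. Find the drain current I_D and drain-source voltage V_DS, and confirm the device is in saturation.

V_G = V_DD·R_2/(R_1+R_2) = 9.9×82/302 = 2.69 V. With the source grounded, V_GS = V_G = 2.69 V.
Assume saturation: I_D = (k_n/2)(V_GS − V_t)² = (1.7/2)×(2.69 − 2)² = 0.85×0.688² = 0.402 mA.
V_DS = V_DD − I_D·R_D = 9.9 − 0.402×0.68 = 9.63 V.
Saturation requires V_DS ≥ V_GS − V_t = 0.688 V; 9.63 ≥ 0.688 ✓.

I_D ≈ 0.4 mA, V_DS ≈ 9.6 V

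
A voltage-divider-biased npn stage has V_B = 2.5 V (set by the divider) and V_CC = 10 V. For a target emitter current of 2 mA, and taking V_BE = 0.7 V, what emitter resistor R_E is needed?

V_E = V_B − V_BE = 2.5 − 0.7 = 1.8 V.
R_E = V_E / I_E = 1.8 / 2 = 0.9 kΩ.

R_E ≈ 0.9 kΩ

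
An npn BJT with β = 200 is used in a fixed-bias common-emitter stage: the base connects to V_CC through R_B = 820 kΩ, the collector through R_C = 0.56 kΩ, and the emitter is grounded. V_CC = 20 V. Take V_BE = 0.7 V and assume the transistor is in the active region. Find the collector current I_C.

Base loop: V_CC = I_B·R_B + V_BE, so I_B = (20 − 0.7)/820 kΩ = 0.0235 mA.
In the active region I_C = β·I_B = 200 × 0.0235 = 4.71 mA.
Collector loop: V_CE = V_CC − I_C·R_C = 20 − 4.71×0.56 = 17.4 V.
Since V_CE = 17.4 V > V_CE(sat) ≈ 0.2 V, the transistor is in the active region as assumed.

I_C ≈ 4.7 mA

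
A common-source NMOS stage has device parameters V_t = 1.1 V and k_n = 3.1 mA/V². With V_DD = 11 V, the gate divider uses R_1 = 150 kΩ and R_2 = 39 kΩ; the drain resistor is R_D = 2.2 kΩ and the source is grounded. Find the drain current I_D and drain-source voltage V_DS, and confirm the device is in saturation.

V_G = V_DD·R_2/(R_1+R_2) = 11×39/189 = 2.27 V. With the source grounded, V_GS = V_G = 2.27 V.
Assume saturation: I_D = (k_n/2)(V_GS − V_t)² = (3.1/2)×(2.27 − 1.1)² = 1.55×1.17² = 2.12 mA.
V_DS = V_DD − I_D·R_D = 11 − 2.12×2.2 = 6.33 V.
Saturation requires V_DS ≥ V_GS − V_t = 1.17 V; 6.33 ≥ 1.17 ✓.

I_D ≈ 2.1 mA, V_DS ≈ 6.3 V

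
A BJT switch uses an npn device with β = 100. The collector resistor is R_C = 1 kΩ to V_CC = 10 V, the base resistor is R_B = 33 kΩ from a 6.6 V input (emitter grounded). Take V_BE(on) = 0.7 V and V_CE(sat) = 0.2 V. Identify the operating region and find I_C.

Assume active: I_B = (6.6 − 0.7)/33 = 0.179 mA, giving I_C = β·I_B = 17.9 mA.
But then V_CE = 10 − 17.9×1 = -7.88 V < V_CE(sat) = 0.2 V — impossible in the active region.
So the transistor is saturated. With V_CE = 0.2 V, I_C = (V_CC − 0.2)/R_C = 9.8/1 = 9.8 mA.
Check: β·I_B = 17.9 mA > I_C = 9.8 mA, confirming saturation.

saturation; I_C ≈ 9.8 mA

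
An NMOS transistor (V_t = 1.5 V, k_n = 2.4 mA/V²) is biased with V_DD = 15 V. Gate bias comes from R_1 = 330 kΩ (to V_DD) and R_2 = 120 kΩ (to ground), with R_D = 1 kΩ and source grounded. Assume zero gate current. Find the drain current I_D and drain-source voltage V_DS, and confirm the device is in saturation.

I_D ≈ 7.5 mA, V_DS ≈ 7.5 V

V_G = V_DD·R_2/(R_1+R_2) = 15×120/450 = 4 V. With the source grounded, V_GS = V_G = 4 V.
Assume saturation: I_D = (k_n/2)(V_GS − V_t)² = (2.4/2)×(4 − 1.5)² = 1.2×2.5² = 7.5 mA.
V_DS = V_DD − I_D·R_D = 15 − 7.5×1 = 7.5 V.
Saturation requires V_DS ≥ V_GS − V_t = 2.5 V; 7.5 ≥ 2.5 ✓.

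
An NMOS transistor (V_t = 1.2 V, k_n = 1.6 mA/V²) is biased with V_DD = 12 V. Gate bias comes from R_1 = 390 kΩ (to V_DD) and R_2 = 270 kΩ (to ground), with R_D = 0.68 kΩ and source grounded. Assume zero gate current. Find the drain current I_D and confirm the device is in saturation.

I_D ≈ 11 mA

V_G = V_DD·R_2/(R_1+R_2) = 12×270/660 = 4.91 V. With the source grounded, V_GS = V_G = 4.91 V.
Assume saturation: I_D = (k_n/2)(V_GS − V_t)² = (1.6/2)×(4.91 − 1.2)² = 0.8×3.71² = 11 mA.
V_DS = V_DD − I_D·R_D = 12 − 11×0.68 = 4.52 V.
Saturation requires V_DS ≥ V_GS − V_t = 3.71 V; 4.52 ≥ 3.71 ✓.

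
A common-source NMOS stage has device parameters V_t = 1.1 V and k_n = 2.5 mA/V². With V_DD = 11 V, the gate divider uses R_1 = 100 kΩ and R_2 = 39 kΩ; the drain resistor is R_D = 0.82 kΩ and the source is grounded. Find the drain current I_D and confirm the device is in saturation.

V_G = V_DD·R_2/(R_1+R_2) = 11×39/139 = 3.09 V. With the source grounded, V_GS = V_G = 3.09 V.
Assume saturation: I_D = (k_n/2)(V_GS − V_t)² = (2.5/2)×(3.09 − 1.1)² = 1.25×1.99² = 4.93 mA.
V_DS = V_DD − I_D·R_D = 11 − 4.93×0.82 = 6.96 V.
Saturation requires V_DS ≥ V_GS − V_t = 1.99 V; 6.96 ≥ 1.99 ✓.

I_D ≈ 4.9 mA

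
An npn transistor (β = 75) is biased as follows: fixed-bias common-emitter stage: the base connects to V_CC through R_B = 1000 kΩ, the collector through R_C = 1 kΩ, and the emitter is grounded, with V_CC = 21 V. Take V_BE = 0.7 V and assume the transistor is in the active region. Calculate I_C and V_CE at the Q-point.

Base loop: V_CC = I_B·R_B + V_BE, so I_B = (21 − 0.7)/1000 kΩ = 0.0203 mA.
In the active region I_C = β·I_B = 75 × 0.0203 = 1.52 mA.
Collector loop: V_CE = V_CC − I_C·R_C = 21 − 1.52×1 = 19.5 V.
Since V_CE = 19.5 V > V_CE(sat) ≈ 0.2 V, the transistor is in the active region as assumed.

I_C ≈ 1.5 mA, V_CE ≈ 19 V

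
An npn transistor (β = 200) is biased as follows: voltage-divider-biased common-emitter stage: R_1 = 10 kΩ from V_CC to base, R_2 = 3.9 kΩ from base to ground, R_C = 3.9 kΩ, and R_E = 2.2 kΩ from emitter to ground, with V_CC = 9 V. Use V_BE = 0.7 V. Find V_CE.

Thevenize the base divider: V_Th = V_CC·R_2/(R_1+R_2) = 9×3.9/13.9 = 2.53 V, R_Th = R_1‖R_2 = 2.81 kΩ.
Base-emitter loop: V_Th = I_B·R_Th + V_BE + (β+1)I_B·R_E, so I_B = (2.53 − 0.7) / (2.81 + 201×2.2) = 0.0041 mA.
I_C = β·I_B = 200×0.0041 = 0.82 mA, and I_E = (β+1)I_B = 0.824 mA.
V_CE = V_CC − I_C·R_C − I_E·R_E = 9 − 0.82×3.9 − 0.824×2.2 = 3.99 V.
V_CE = 3.99 V > 0.2 V confirms active-region operation.

V_CE ≈ 4 V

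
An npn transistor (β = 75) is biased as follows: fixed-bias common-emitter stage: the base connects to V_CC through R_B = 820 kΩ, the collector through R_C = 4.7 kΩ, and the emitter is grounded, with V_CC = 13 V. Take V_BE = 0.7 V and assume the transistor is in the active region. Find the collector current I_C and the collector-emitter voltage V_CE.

Base loop: V_CC = I_B·R_B + V_BE, so I_B = (13 − 0.7)/820 kΩ = 0.015 mA.
In the active region I_C = β·I_B = 75 × 0.015 = 1.12 mA.
Collector loop: V_CE = V_CC − I_C·R_C = 13 − 1.12×4.7 = 7.71 V.
Since V_CE = 7.71 V > V_CE(sat) ≈ 0.2 V, the transistor is in the active region as assumed.

I_C ≈ 1.1 mA, V_CE ≈ 7.7 V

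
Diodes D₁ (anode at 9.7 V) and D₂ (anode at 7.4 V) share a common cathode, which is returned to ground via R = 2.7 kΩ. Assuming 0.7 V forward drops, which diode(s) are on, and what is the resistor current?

Only D₁ conducts; I_R ≈ 3.3 mA

Assume both conduct. Then node N would need to be at both 9.7−0.7 = 9 V and 7.4−0.7 = 6.7 V, which is impossible.
Assume only D₁ conducts: V_N = 9.7 − 0.7 = 9 V, so I_R = 9/2.7 = 3.33 mA.
Check D₂: its anode-to-cathode voltage is 7.4 − 9 = -1.6 V < 0.7 V, so it is off. The assumption is consistent.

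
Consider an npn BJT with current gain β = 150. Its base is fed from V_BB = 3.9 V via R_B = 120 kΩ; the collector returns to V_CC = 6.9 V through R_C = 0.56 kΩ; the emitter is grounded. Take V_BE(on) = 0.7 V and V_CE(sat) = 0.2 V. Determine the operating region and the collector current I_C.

active; I_C ≈ 4 mA

Assume active. Base-emitter loop: I_B = (V_BB − V_BE)/R_B = (3.9 − 0.7)/120 = 0.0267 mA.
I_C = β·I_B = 150×0.0267 = 4 mA.
V_CE = V_CC − I_C·R_C = 6.9 − 4×0.56 = 4.66 V > V_CE(sat), so the active-region assumption holds.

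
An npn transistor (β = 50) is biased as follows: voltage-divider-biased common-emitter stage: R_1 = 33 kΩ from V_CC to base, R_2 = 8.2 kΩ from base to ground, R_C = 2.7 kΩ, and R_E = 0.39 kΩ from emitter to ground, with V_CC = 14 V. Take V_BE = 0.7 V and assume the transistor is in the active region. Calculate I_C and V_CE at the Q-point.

I_C ≈ 3.9 mA, V_CE ≈ 1.8 V

Thevenize the base divider: V_Th = V_CC·R_2/(R_1+R_2) = 14×8.2/41.2 = 2.79 V, R_Th = R_1‖R_2 = 6.57 kΩ.
Base-emitter loop: V_Th = I_B·R_Th + V_BE + (β+1)I_B·R_E, so I_B = (2.79 − 0.7) / (6.57 + 51×0.39) = 0.0789 mA.
I_C = β·I_B = 50×0.0789 = 3.94 mA, and I_E = (β+1)I_B = 4.02 mA.
V_CE = V_CC − I_C·R_C − I_E·R_E = 14 − 3.94×2.7 − 4.02×0.39 = 1.79 V.
V_CE = 1.79 V > 0.2 V confirms active-region operation.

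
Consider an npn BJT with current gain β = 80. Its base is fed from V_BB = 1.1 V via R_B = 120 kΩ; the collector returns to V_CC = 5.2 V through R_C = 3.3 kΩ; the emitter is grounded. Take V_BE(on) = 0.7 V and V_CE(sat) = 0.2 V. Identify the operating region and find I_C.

active; I_C ≈ 0.27 mA

Assume active. Base-emitter loop: I_B = (V_BB − V_BE)/R_B = (1.1 − 0.7)/120 = 0.00333 mA.
I_C = β·I_B = 80×0.00333 = 0.267 mA.
V_CE = V_CC − I_C·R_C = 5.2 − 0.267×3.3 = 4.32 V > V_CE(sat), so the active-region assumption holds.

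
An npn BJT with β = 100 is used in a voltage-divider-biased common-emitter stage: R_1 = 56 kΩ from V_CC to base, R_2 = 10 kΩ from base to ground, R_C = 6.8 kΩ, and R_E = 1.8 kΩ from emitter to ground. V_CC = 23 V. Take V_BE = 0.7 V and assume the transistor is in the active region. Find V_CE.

Thevenize the base divider: V_Th = V_CC·R_2/(R_1+R_2) = 23×10/66 = 3.48 V, R_Th = R_1‖R_2 = 8.48 kΩ.
Base-emitter loop: V_Th = I_B·R_Th + V_BE + (β+1)I_B·R_E, so I_B = (3.48 − 0.7) / (8.48 + 101×1.8) = 0.0146 mA.
I_C = β·I_B = 100×0.0146 = 1.46 mA, and I_E = (β+1)I_B = 1.48 mA.
V_CE = V_CC − I_C·R_C − I_E·R_E = 23 − 1.46×6.8 − 1.48×1.8 = 10.4 V.
V_CE = 10.4 V > 0.2 V confirms active-region operation.

V_CE ≈ 10 V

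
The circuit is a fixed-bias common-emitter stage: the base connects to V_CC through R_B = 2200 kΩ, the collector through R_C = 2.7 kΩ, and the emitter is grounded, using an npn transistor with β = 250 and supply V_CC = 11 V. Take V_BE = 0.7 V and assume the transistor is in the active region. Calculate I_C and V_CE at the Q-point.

Base loop: V_CC = I_B·R_B + V_BE, so I_B = (11 − 0.7)/2200 kΩ = 0.00468 mA.
In the active region I_C = β·I_B = 250 × 0.00468 = 1.17 mA.
Collector loop: V_CE = V_CC − I_C·R_C = 11 − 1.17×2.7 = 7.84 V.
Since V_CE = 7.84 V > V_CE(sat) ≈ 0.2 V, the transistor is in the active region as assumed.

I_C ≈ 1.2 mA, V_CE ≈ 7.8 V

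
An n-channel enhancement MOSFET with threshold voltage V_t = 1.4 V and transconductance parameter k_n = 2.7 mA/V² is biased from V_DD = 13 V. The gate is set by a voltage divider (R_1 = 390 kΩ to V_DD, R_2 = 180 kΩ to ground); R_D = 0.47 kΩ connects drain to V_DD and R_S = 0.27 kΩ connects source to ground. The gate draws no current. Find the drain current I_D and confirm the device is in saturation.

V_G = V_DD·R_2/(R_1+R_2) = 13×180/570 = 4.11 V.
Assume saturation: I_D = (k_n/2)(V_GS − V_t)² with V_GS = V_G − I_D·R_S = 4.11 − 0.27·I_D.
Substituting gives 0.0984·I_D² − 2.97·I_D + 9.88 = 0, with roots I_D = 3.8 or 26.4 mA.
The root I_D = 26.4 mA gives V_GS = -3.02 V ≤ V_t, so take I_D = 3.8 mA.
Then V_GS = 3.08 V and V_DS = V_DD − I_D(R_D+R_S) = 13 − 3.8×0.74 = 10.2 V.
Saturation requires V_DS ≥ V_GS − V_t = 1.68 V; 10.2 ≥ 1.68 ✓.

I_D ≈ 3.8 mA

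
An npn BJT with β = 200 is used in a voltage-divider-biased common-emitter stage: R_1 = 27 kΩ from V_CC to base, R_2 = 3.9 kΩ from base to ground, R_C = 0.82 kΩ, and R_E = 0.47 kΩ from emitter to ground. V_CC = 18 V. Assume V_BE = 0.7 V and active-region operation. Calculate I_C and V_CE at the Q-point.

I_C ≈ 3.2 mA, V_CE ≈ 14 V

Thevenize the base divider: V_Th = V_CC·R_2/(R_1+R_2) = 18×3.9/30.9 = 2.27 V, R_Th = R_1‖R_2 = 3.41 kΩ.
Base-emitter loop: V_Th = I_B·R_Th + V_BE + (β+1)I_B·R_E, so I_B = (2.27 − 0.7) / (3.41 + 201×0.47) = 0.0161 mA.
I_C = β·I_B = 200×0.0161 = 3.21 mA, and I_E = (β+1)I_B = 3.23 mA.
V_CE = V_CC − I_C·R_C − I_E·R_E = 18 − 3.21×0.82 − 3.23×0.47 = 13.8 V.
V_CE = 13.8 V > 0.2 V confirms active-region operation.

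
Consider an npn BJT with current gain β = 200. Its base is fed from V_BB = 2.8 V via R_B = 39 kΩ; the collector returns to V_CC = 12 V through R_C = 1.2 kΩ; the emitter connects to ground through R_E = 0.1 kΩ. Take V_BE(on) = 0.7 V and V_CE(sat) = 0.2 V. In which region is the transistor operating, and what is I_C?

Assume active. Base-emitter loop: I_B = (V_BB − V_BE)/(R_B + (β+1)R_E) = (2.8 − 0.7)/(39 + 201×0.1) = 0.0355 mA.
I_C = β·I_B = 200×0.0355 = 7.11 mA.
V_CE = V_CC − I_C·R_C − I_E·R_E = 12 − 7.11×1.2 − 7.14×0.1 = 2.76 V > V_CE(sat), so the active-region assumption holds.

active; I_C ≈ 7.1 mA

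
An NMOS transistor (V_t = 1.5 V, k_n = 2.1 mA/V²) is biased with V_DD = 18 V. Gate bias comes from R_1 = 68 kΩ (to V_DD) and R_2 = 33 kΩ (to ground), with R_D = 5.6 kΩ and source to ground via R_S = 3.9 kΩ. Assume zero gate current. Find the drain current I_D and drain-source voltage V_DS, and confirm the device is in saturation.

V_G = V_DD·R_2/(R_1+R_2) = 18×33/101 = 5.88 V.
Assume saturation: I_D = (k_n/2)(V_GS − V_t)² with V_GS = V_G − I_D·R_S = 5.88 − 3.9·I_D.
Substituting gives 16·I_D² − 36.9·I_D + 20.2 = 0, with roots I_D = 0.888 or 1.42 mA.
The root I_D = 1.42 mA gives V_GS = 0.336 V ≤ V_t, so take I_D = 0.888 mA.
Then V_GS = 2.42 V and V_DS = V_DD − I_D(R_D+R_S) = 18 − 0.888×9.5 = 9.57 V.
Saturation requires V_DS ≥ V_GS − V_t = 0.919 V; 9.57 ≥ 0.919 ✓.

I_D ≈ 0.89 mA, V_DS ≈ 9.6 V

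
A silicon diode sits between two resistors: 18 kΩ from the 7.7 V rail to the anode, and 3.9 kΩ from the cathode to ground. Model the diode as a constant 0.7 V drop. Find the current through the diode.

I ≈ 0.32 mA

The two resistors are in series with the diode, so KVL gives 7.7 = I·18 + 0.7 + I·3.9.
I = (7.7 − 0.7) / (18 + 3.9) kΩ = 7 / 21.9 = 0.32 mA.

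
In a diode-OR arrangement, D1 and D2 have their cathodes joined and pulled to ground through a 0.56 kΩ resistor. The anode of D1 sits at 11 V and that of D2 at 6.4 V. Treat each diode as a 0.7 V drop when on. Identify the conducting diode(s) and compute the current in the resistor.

Assume both conduct. Then node N would need to be at both 11−0.7 = 10.3 V and 6.4−0.7 = 5.7 V, which is impossible.
Assume only D1 conducts: V_N = 11 − 0.7 = 10.3 V, so I_R = 10.3/0.56 = 18.4 mA.
Check D2: its anode-to-cathode voltage is 6.4 − 10.3 = -3.9 V < 0.7 V, so it is off. The assumption is consistent.

Only D1 conducts; I_R ≈ 18 mA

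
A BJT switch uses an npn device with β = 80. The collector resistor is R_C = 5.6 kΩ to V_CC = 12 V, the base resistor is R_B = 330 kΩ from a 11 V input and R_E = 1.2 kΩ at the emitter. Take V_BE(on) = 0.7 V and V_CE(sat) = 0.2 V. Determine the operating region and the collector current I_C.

saturation; I_C ≈ 1.7 mA

Assume active: I_B = (11 − 0.7)/(330 + 81×1.2) = 0.0241 mA, I_C = β·I_B = 1.93 mA.
Then V_CE = 12 − 1.93×5.6 − 1.95×1.2 = -1.15 V < 0.2 V — the active assumption fails.
Re-solve with V_CE = 0.2 V. KCL at the emitter: V_E/R_E = (V_BB−0.7−V_E)/R_B + (V_CC−0.2−V_E)/R_C, giving V_E = 2.11 V.
I_C = (V_CC − 0.2 − V_E)/R_C = (11.8 − 2.11)/5.6 = 1.73 mA.
Check: I_B = (10.3 − 2.11)/330 = 0.0248 mA, and β·I_B = 1.99 mA > I_C, confirming saturation.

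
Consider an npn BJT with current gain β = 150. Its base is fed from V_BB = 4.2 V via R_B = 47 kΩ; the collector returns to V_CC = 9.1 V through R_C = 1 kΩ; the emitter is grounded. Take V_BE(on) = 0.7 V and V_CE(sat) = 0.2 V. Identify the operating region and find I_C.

Assume active: I_B = (4.2 − 0.7)/47 = 0.0745 mA, giving I_C = β·I_B = 11.2 mA.
But then V_CE = 9.1 − 11.2×1 = -2.07 V < V_CE(sat) = 0.2 V — impossible in the active region.
So the transistor is saturated. With V_CE = 0.2 V, I_C = (V_CC − 0.2)/R_C = 8.9/1 = 8.9 mA.
Check: β·I_B = 11.2 mA > I_C = 8.9 mA, confirming saturation.

saturation; I_C ≈ 8.9 mA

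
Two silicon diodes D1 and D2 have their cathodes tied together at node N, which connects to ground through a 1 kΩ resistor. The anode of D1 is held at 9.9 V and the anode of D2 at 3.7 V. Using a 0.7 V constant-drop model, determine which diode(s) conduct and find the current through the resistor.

Only D1 conducts; I_R ≈ 9.2 mA

Assume both conduct. Then node N would need to be at both 9.9−0.7 = 9.2 V and 3.7−0.7 = 3 V, which is impossible.
Assume only D1 conducts: V_N = 9.9 − 0.7 = 9.2 V, so I_R = 9.2/1 = 9.2 mA.
Check D2: its anode-to-cathode voltage is 3.7 − 9.2 = -5.5 V < 0.7 V, so it is off. The assumption is consistent.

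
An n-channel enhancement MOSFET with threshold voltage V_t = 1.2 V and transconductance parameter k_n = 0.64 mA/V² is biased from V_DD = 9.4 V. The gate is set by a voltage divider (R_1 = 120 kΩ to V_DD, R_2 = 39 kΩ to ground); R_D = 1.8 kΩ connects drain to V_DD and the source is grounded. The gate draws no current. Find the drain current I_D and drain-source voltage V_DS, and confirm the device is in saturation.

I_D ≈ 0.39 mA, V_DS ≈ 8.7 V

V_G = V_DD·R_2/(R_1+R_2) = 9.4×39/159 = 2.31 V. With the source grounded, V_GS = V_G = 2.31 V.
Assume saturation: I_D = (k_n/2)(V_GS − V_t)² = (0.64/2)×(2.31 − 1.2)² = 0.32×1.11² = 0.391 mA.
V_DS = V_DD − I_D·R_D = 9.4 − 0.391×1.8 = 8.7 V.
Saturation requires V_DS ≥ V_GS − V_t = 1.11 V; 8.7 ≥ 1.11 ✓.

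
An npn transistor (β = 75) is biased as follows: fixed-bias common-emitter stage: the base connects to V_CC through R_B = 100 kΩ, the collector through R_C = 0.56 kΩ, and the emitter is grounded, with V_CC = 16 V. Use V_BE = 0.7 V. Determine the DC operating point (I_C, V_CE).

I_C ≈ 11 mA, V_CE ≈ 9.6 V

Base loop: V_CC = I_B·R_B + V_BE, so I_B = (16 − 0.7)/100 kΩ = 0.153 mA.
In the active region I_C = β·I_B = 75 × 0.153 = 11.5 mA.
Collector loop: V_CE = V_CC − I_C·R_C = 16 − 11.5×0.56 = 9.57 V.
Since V_CE = 9.57 V > V_CE(sat) ≈ 0.2 V, the transistor is in the active region as assumed.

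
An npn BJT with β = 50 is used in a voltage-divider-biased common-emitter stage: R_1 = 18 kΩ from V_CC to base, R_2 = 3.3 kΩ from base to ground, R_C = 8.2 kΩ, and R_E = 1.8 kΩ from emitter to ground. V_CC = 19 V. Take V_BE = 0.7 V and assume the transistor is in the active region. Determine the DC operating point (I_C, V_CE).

I_C ≈ 1.2 mA, V_CE ≈ 7.1 V

Thevenize the base divider: V_Th = V_CC·R_2/(R_1+R_2) = 19×3.3/21.3 = 2.94 V, R_Th = R_1‖R_2 = 2.79 kΩ.
Base-emitter loop: V_Th = I_B·R_Th + V_BE + (β+1)I_B·R_E, so I_B = (2.94 − 0.7) / (2.79 + 51×1.8) = 0.0237 mA.
I_C = β·I_B = 50×0.0237 = 1.19 mA, and I_E = (β+1)I_B = 1.21 mA.
V_CE = V_CC − I_C·R_C − I_E·R_E = 19 − 1.19×8.2 − 1.21×1.8 = 7.1 V.
V_CE = 7.1 V > 0.2 V confirms active-region operation.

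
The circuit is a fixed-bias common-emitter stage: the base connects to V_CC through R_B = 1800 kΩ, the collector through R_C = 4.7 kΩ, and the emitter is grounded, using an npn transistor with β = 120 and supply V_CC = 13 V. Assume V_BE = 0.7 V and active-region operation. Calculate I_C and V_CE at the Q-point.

Base loop: V_CC = I_B·R_B + V_BE, so I_B = (13 − 0.7)/1800 kΩ = 0.00683 mA.
In the active region I_C = β·I_B = 120 × 0.00683 = 0.82 mA.
Collector loop: V_CE = V_CC − I_C·R_C = 13 − 0.82×4.7 = 9.15 V.
Since V_CE = 9.15 V > V_CE(sat) ≈ 0.2 V, the transistor is in the active region as assumed.

I_C ≈ 0.82 mA, V_CE ≈ 9.1 V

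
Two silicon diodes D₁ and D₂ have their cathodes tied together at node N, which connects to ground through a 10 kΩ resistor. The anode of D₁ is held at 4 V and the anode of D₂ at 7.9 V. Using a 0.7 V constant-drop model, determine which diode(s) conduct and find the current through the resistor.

Only D₂ conducts; I_R ≈ 0.72 mA

Assume both conduct. Then node N would need to be at both 4−0.7 = 3.3 V and 7.9−0.7 = 7.2 V, which is impossible.
Assume only D₂ conducts: V_N = 7.9 − 0.7 = 7.2 V, so I_R = 7.2/10 = 0.72 mA.
Check D₁: its anode-to-cathode voltage is 4 − 7.2 = -3.2 V < 0.7 V, so it is off. The assumption is consistent.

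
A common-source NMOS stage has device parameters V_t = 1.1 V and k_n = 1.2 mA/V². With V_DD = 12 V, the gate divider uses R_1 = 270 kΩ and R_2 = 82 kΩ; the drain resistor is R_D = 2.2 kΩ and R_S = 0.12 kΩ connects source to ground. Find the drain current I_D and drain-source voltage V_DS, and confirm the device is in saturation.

V_G = V_DD·R_2/(R_1+R_2) = 12×82/352 = 2.8 V.
Assume saturation: I_D = (k_n/2)(V_GS − V_t)² with V_GS = V_G − I_D·R_S = 2.8 − 0.12·I_D.
Substituting gives 0.00864·I_D² − 1.24·I_D + 1.72 = 0, with roots I_D = 1.4 or 143 mA.
The root I_D = 143 mA gives V_GS = -14.3 V ≤ V_t, so take I_D = 1.4 mA.
Then V_GS = 2.63 V and V_DS = V_DD − I_D(R_D+R_S) = 12 − 1.4×2.32 = 8.75 V.
Saturation requires V_DS ≥ V_GS − V_t = 1.53 V; 8.75 ≥ 1.53 ✓.

I_D ≈ 1.4 mA, V_DS ≈ 8.8 V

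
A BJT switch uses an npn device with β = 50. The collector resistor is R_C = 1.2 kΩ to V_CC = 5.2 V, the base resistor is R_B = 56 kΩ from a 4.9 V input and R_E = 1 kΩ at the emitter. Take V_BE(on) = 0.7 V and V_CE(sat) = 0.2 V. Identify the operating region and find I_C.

Assume active. Base-emitter loop: I_B = (V_BB − V_BE)/(R_B + (β+1)R_E) = (4.9 − 0.7)/(56 + 51×1) = 0.0393 mA.
I_C = β·I_B = 50×0.0393 = 1.96 mA.
V_CE = V_CC − I_C·R_C − I_E·R_E = 5.2 − 1.96×1.2 − 2×1 = 0.843 V > V_CE(sat), so the active-region assumption holds.

active; I_C ≈ 2 mA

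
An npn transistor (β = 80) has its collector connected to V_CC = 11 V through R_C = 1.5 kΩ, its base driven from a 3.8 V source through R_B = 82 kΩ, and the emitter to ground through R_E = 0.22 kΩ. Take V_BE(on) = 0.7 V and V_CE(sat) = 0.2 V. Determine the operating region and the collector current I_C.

Assume active. Base-emitter loop: I_B = (V_BB − V_BE)/(R_B + (β+1)R_E) = (3.8 − 0.7)/(82 + 81×0.22) = 0.0311 mA.
I_C = β·I_B = 80×0.0311 = 2.48 mA.
V_CE = V_CC − I_C·R_C − I_E·R_E = 11 − 2.48×1.5 − 2.52×0.22 = 6.72 V > V_CE(sat), so the active-region assumption holds.

active; I_C ≈ 2.5 mA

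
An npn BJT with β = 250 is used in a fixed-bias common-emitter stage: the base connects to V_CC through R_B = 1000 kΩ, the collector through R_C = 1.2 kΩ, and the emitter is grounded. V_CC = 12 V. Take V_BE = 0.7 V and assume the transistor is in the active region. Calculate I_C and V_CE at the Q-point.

I_C ≈ 2.8 mA, V_CE ≈ 8.6 V

Base loop: V_CC = I_B·R_B + V_BE, so I_B = (12 − 0.7)/1000 kΩ = 0.0113 mA.
In the active region I_C = β·I_B = 250 × 0.0113 = 2.83 mA.
Collector loop: V_CE = V_CC − I_C·R_C = 12 − 2.83×1.2 = 8.61 V.
Since V_CE = 8.61 V > V_CE(sat) ≈ 0.2 V, the transistor is in the active region as assumed.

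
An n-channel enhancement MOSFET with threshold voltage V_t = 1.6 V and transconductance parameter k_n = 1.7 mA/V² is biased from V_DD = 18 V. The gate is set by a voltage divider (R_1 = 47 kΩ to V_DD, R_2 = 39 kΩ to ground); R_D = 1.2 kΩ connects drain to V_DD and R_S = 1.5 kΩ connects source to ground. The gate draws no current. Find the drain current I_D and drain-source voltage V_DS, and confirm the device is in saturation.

I_D ≈ 3.1 mA, V_DS ≈ 9.6 V

V_G = V_DD·R_2/(R_1+R_2) = 18×39/86 = 8.16 V.
Assume saturation: I_D = (k_n/2)(V_GS − V_t)² with V_GS = V_G − I_D·R_S = 8.16 − 1.5·I_D.
Substituting gives 1.91·I_D² − 17.7·I_D + 36.6 = 0, with roots I_D = 3.1 or 6.17 mA.
The root I_D = 6.17 mA gives V_GS = -1.09 V ≤ V_t, so take I_D = 3.1 mA.
Then V_GS = 3.51 V and V_DS = V_DD − I_D(R_D+R_S) = 18 − 3.1×2.7 = 9.63 V.
Saturation requires V_DS ≥ V_GS − V_t = 1.91 V; 9.63 ≥ 1.91 ✓.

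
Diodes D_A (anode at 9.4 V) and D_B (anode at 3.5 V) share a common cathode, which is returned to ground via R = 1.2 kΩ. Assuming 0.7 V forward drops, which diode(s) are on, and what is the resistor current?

Assume both conduct. Then node N would need to be at both 9.4−0.7 = 8.7 V and 3.5−0.7 = 2.8 V, which is impossible.
Assume only D_A conducts: V_N = 9.4 − 0.7 = 8.7 V, so I_R = 8.7/1.2 = 7.25 mA.
Check D_B: its anode-to-cathode voltage is 3.5 − 8.7 = -5.2 V < 0.7 V, so it is off. The assumption is consistent.

Only D_A conducts; I_R ≈ 7.3 mA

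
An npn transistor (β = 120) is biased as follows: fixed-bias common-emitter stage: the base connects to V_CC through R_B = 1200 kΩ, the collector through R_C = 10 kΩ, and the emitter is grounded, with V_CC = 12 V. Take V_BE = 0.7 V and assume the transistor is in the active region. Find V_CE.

V_CE ≈ 0.7 V

Base loop: V_CC = I_B·R_B + V_BE, so I_B = (12 − 0.7)/1200 kΩ = 0.00942 mA.
In the active region I_C = β·I_B = 120 × 0.00942 = 1.13 mA.
Collector loop: V_CE = V_CC − I_C·R_C = 12 − 1.13×10 = 0.7 V.
Since V_CE = 0.7 V > V_CE(sat) ≈ 0.2 V, the transistor is in the active region as assumed.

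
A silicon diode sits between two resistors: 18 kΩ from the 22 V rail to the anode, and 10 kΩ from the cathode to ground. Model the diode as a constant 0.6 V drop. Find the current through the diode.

I ≈ 0.76 mA

The two resistors are in series with the diode, so KVL gives 22 = I·18 + 0.6 + I·10.
I = (22 − 0.6) / (18 + 10) kΩ = 21.4 / 28 = 0.764 mA.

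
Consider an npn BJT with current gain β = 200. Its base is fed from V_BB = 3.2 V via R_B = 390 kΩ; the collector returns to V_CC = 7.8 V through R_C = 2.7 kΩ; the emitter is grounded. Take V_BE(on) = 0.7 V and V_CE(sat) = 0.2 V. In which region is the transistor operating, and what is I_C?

Assume active. Base-emitter loop: I_B = (V_BB − V_BE)/R_B = (3.2 − 0.7)/390 = 0.00641 mA.
I_C = β·I_B = 200×0.00641 = 1.28 mA.
V_CE = V_CC − I_C·R_C = 7.8 − 1.28×2.7 = 4.34 V > V_CE(sat), so the active-region assumption holds.

active; I_C ≈ 1.3 mA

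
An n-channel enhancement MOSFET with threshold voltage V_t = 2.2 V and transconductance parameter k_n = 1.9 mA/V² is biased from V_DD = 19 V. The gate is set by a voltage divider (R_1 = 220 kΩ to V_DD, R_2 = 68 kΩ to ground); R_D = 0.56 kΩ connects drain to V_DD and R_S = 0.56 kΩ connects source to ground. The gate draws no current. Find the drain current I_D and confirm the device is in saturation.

I_D ≈ 1.7 mA

V_G = V_DD·R_2/(R_1+R_2) = 19×68/288 = 4.49 V.
Assume saturation: I_D = (k_n/2)(V_GS − V_t)² with V_GS = V_G − I_D·R_S = 4.49 − 0.56·I_D.
Substituting gives 0.298·I_D² − 3.43·I_D + 4.96 = 0, with roots I_D = 1.7 or 9.83 mA.
The root I_D = 9.83 mA gives V_GS = -1.02 V ≤ V_t, so take I_D = 1.7 mA.
Then V_GS = 3.54 V and V_DS = V_DD − I_D(R_D+R_S) = 19 − 1.7×1.12 = 17.1 V.
Saturation requires V_DS ≥ V_GS − V_t = 1.34 V; 17.1 ≥ 1.34 ✓.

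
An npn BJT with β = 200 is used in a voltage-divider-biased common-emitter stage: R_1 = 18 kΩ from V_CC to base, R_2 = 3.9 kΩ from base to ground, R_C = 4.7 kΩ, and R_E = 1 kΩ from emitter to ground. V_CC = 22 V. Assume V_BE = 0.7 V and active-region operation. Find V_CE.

V_CE ≈ 4 V

Thevenize the base divider: V_Th = V_CC·R_2/(R_1+R_2) = 22×3.9/21.9 = 3.92 V, R_Th = R_1‖R_2 = 3.21 kΩ.
Base-emitter loop: V_Th = I_B·R_Th + V_BE + (β+1)I_B·R_E, so I_B = (3.92 − 0.7) / (3.21 + 201×1) = 0.0158 mA.
I_C = β·I_B = 200×0.0158 = 3.15 mA, and I_E = (β+1)I_B = 3.17 mA.
V_CE = V_CC − I_C·R_C − I_E·R_E = 22 − 3.15×4.7 − 3.17×1 = 4.02 V.
V_CE = 4.02 V > 0.2 V confirms active-region operation.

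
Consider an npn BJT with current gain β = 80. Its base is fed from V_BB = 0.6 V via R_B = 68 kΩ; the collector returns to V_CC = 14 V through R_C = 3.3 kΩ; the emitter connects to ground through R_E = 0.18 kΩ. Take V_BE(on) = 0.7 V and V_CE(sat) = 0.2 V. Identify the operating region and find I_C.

cutoff; I_C ≈ 0

V_BB = 0.6 V ≤ V_BE(on) = 0.7 V, so the base-emitter junction is not forward biased.
The transistor is in cutoff: I_B = I_C = 0.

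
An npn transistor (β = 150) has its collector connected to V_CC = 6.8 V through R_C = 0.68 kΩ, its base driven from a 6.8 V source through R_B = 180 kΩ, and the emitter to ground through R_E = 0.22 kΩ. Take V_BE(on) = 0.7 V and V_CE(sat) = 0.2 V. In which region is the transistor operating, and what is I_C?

Assume active. Base-emitter loop: I_B = (V_BB − V_BE)/(R_B + (β+1)R_E) = (6.8 − 0.7)/(180 + 151×0.22) = 0.0286 mA.
I_C = β·I_B = 150×0.0286 = 4.29 mA.
V_CE = V_CC − I_C·R_C − I_E·R_E = 6.8 − 4.29×0.68 − 4.32×0.22 = 2.93 V > V_CE(sat), so the active-region assumption holds.

active; I_C ≈ 4.3 mA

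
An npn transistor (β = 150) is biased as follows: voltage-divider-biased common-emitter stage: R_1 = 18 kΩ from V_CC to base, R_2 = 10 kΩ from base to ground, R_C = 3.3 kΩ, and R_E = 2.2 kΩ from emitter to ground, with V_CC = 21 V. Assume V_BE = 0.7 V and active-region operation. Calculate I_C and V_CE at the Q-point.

Thevenize the base divider: V_Th = V_CC·R_2/(R_1+R_2) = 21×10/28 = 7.5 V, R_Th = R_1‖R_2 = 6.43 kΩ.
Base-emitter loop: V_Th = I_B·R_Th + V_BE + (β+1)I_B·R_E, so I_B = (7.5 − 0.7) / (6.43 + 151×2.2) = 0.0201 mA.
I_C = β·I_B = 150×0.0201 = 3.01 mA, and I_E = (β+1)I_B = 3.03 mA.
V_CE = V_CC − I_C·R_C − I_E·R_E = 21 − 3.01×3.3 − 3.03×2.2 = 4.39 V.
V_CE = 4.39 V > 0.2 V confirms active-region operation.

I_C ≈ 3 mA, V_CE ≈ 4.4 V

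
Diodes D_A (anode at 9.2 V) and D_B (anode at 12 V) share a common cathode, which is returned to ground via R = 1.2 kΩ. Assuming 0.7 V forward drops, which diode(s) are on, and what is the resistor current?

Only D_B conducts; I_R ≈ 9.4 mA

Assume both conduct. Then node N would need to be at both 9.2−0.7 = 8.5 V and 12−0.7 = 11.3 V, which is impossible.
Assume only D_B conducts: V_N = 12 − 0.7 = 11.3 V, so I_R = 11.3/1.2 = 9.42 mA.
Check D_A: its anode-to-cathode voltage is 9.2 − 11.3 = -2.1 V < 0.7 V, so it is off. The assumption is consistent.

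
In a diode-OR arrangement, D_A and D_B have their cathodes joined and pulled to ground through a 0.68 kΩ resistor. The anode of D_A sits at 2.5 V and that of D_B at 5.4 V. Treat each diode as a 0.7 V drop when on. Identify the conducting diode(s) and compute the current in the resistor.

Assume both conduct. Then node N would need to be at both 2.5−0.7 = 1.8 V and 5.4−0.7 = 4.7 V, which is impossible.
Assume only D_B conducts: V_N = 5.4 − 0.7 = 4.7 V, so I_R = 4.7/0.68 = 6.91 mA.
Check D_A: its anode-to-cathode voltage is 2.5 − 4.7 = -2.2 V < 0.7 V, so it is off. The assumption is consistent.

Only D_B conducts; I_R ≈ 6.9 mA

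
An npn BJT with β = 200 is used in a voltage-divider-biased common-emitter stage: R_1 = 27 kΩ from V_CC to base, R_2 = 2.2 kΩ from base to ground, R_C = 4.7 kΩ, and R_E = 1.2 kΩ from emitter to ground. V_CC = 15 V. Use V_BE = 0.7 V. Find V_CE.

V_CE ≈ 13 V

Thevenize the base divider: V_Th = V_CC·R_2/(R_1+R_2) = 15×2.2/29.2 = 1.13 V, R_Th = R_1‖R_2 = 2.03 kΩ.
Base-emitter loop: V_Th = I_B·R_Th + V_BE + (β+1)I_B·R_E, so I_B = (1.13 − 0.7) / (2.03 + 201×1.2) = 0.00177 mA.
I_C = β·I_B = 200×0.00177 = 0.354 mA, and I_E = (β+1)I_B = 0.355 mA.
V_CE = V_CC − I_C·R_C − I_E·R_E = 15 − 0.354×4.7 − 0.355×1.2 = 12.9 V.
V_CE = 12.9 V > 0.2 V confirms active-region operation.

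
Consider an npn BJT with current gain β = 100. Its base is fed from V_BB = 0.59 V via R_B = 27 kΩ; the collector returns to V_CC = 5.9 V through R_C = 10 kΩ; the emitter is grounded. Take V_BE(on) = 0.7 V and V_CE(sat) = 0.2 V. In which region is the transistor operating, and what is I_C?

cutoff; I_C ≈ 0

V_BB = 0.59 V ≤ V_BE(on) = 0.7 V, so the base-emitter junction is not forward biased.
The transistor is in cutoff: I_B = I_C = 0.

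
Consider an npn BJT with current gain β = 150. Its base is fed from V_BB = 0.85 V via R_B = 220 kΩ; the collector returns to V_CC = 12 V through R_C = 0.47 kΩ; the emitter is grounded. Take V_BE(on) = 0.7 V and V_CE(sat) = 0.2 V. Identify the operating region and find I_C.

Assume active. Base-emitter loop: I_B = (V_BB − V_BE)/R_B = (0.85 − 0.7)/220 = 0.000682 mA.
I_C = β·I_B = 150×0.000682 = 0.102 mA.
V_CE = V_CC − I_C·R_C = 12 − 0.102×0.47 = 12 V > V_CE(sat), so the active-region assumption holds.

active; I_C ≈ 0.1 mA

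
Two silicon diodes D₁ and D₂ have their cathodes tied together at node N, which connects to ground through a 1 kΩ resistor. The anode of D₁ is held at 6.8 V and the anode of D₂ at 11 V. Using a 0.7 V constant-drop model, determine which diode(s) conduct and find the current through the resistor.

Only D₂ conducts; I_R ≈ 10 mA

Assume both conduct. Then node N would need to be at both 6.8−0.7 = 6.1 V and 11−0.7 = 10.3 V, which is impossible.
Assume only D₂ conducts: V_N = 11 − 0.7 = 10.3 V, so I_R = 10.3/1 = 10.3 mA.
Check D₁: its anode-to-cathode voltage is 6.8 − 10.3 = -3.5 V < 0.7 V, so it is off. The assumption is consistent.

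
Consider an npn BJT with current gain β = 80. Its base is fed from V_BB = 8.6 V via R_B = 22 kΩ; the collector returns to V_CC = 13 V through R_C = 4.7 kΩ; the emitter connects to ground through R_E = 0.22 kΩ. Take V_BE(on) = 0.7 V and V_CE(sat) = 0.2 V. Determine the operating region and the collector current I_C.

saturation; I_C ≈ 2.6 mA

Assume active: I_B = (8.6 − 0.7)/(22 + 81×0.22) = 0.198 mA, I_C = β·I_B = 15.9 mA.
Then V_CE = 13 − 15.9×4.7 − 16.1×0.22 = -65.1 V < 0.2 V — the active assumption fails.
Re-solve with V_CE = 0.2 V. KCL at the emitter: V_E/R_E = (V_BB−0.7−V_E)/R_B + (V_CC−0.2−V_E)/R_C, giving V_E = 0.642 V.
I_C = (V_CC − 0.2 − V_E)/R_C = (12.8 − 0.642)/4.7 = 2.59 mA.
Check: I_B = (7.9 − 0.642)/22 = 0.33 mA, and β·I_B = 26.4 mA > I_C, confirming saturation.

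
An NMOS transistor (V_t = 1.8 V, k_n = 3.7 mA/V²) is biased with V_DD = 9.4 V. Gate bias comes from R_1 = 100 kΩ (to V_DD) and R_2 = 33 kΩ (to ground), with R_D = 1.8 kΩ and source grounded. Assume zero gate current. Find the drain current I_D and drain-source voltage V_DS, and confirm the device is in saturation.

V_G = V_DD·R_2/(R_1+R_2) = 9.4×33/133 = 2.33 V. With the source grounded, V_GS = V_G = 2.33 V.
Assume saturation: I_D = (k_n/2)(V_GS − V_t)² = (3.7/2)×(2.33 − 1.8)² = 1.85×0.532² = 0.524 mA.
V_DS = V_DD − I_D·R_D = 9.4 − 0.524×1.8 = 8.46 V.
Saturation requires V_DS ≥ V_GS − V_t = 0.532 V; 8.46 ≥ 0.532 ✓.

I_D ≈ 0.52 mA, V_DS ≈ 8.5 V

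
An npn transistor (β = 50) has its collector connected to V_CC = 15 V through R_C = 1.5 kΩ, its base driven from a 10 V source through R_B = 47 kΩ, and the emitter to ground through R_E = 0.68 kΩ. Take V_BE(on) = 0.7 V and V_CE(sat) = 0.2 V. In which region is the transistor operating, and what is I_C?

Assume active. Base-emitter loop: I_B = (V_BB − V_BE)/(R_B + (β+1)R_E) = (10 − 0.7)/(47 + 51×0.68) = 0.114 mA.
I_C = β·I_B = 50×0.114 = 5.69 mA.
V_CE = V_CC − I_C·R_C − I_E·R_E = 15 − 5.69×1.5 − 5.81×0.68 = 2.51 V > V_CE(sat), so the active-region assumption holds.

active; I_C ≈ 5.7 mA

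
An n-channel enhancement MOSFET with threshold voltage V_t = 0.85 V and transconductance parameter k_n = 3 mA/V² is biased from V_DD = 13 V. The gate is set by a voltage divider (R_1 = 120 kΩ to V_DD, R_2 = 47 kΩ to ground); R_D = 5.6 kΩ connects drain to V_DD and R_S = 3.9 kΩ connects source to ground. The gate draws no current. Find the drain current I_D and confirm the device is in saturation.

I_D ≈ 0.56 mA

V_G = V_DD·R_2/(R_1+R_2) = 13×47/167 = 3.66 V.
Assume saturation: I_D = (k_n/2)(V_GS − V_t)² with V_GS = V_G − I_D·R_S = 3.66 − 3.9·I_D.
Substituting gives 22.8·I_D² − 33.9·I_D + 11.8 = 0, with roots I_D = 0.563 or 0.921 mA.
The root I_D = 0.921 mA gives V_GS = 0.0664 V ≤ V_t, so take I_D = 0.563 mA.
Then V_GS = 1.46 V and V_DS = V_DD − I_D(R_D+R_S) = 13 − 0.563×9.5 = 7.65 V.
Saturation requires V_DS ≥ V_GS − V_t = 0.613 V; 7.65 ≥ 0.613 ✓.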